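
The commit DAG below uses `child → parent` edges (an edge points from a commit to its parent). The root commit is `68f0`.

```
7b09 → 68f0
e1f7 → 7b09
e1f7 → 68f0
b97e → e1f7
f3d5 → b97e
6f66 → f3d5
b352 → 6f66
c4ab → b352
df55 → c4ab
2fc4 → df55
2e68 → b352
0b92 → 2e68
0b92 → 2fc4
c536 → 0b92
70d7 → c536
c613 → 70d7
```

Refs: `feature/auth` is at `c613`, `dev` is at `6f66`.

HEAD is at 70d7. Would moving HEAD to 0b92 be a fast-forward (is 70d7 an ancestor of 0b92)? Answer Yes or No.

A fast-forward from 70d7 to 0b92 is possible iff 70d7 is an ancestor of 0b92.
Ancestors of 0b92: {0b92, 2e68, 2fc4, 68f0, 6f66, 7b09, b352, b97e, c4ab, df55, e1f7, f3d5}.
70d7 is not among them, so fast-forward is not possible.

No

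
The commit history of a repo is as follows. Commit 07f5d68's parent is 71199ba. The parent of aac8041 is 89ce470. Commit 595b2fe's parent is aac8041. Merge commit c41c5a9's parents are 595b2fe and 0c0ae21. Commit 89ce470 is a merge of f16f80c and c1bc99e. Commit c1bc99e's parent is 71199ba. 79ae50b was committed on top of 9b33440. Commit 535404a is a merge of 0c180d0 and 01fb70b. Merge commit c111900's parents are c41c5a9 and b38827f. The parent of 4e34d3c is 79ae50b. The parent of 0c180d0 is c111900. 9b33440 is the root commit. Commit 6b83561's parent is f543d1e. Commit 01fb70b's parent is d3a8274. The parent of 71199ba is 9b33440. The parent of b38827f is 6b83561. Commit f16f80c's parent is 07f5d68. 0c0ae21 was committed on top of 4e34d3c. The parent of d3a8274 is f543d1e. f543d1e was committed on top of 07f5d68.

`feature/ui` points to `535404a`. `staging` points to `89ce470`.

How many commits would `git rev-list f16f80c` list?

4

Walking parent pointers from f16f80c: reachable set = {07f5d68, 71199ba, 9b33440, f16f80c}.
That is 4 commits.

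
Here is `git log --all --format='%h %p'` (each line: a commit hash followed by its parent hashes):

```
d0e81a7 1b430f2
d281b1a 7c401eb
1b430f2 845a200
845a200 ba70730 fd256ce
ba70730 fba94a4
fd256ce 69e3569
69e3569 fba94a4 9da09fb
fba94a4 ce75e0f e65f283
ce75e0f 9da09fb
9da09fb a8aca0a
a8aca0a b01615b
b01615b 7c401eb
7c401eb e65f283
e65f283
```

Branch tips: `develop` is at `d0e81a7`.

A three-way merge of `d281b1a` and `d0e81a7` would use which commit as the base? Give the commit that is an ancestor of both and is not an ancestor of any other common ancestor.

Ancestors of d281b1a: {7c401eb, d281b1a, e65f283}.
Ancestors of d0e81a7: {1b430f2, 69e3569, 7c401eb, 845a200, 9da09fb, a8aca0a, b01615b, ba70730, ce75e0f, d0e81a7, e65f283, fba94a4, fd256ce}.
Common ancestors: {7c401eb, e65f283}.
Among these, 7c401eb is not an ancestor of any other common ancestor — it is the merge base.

7c401eb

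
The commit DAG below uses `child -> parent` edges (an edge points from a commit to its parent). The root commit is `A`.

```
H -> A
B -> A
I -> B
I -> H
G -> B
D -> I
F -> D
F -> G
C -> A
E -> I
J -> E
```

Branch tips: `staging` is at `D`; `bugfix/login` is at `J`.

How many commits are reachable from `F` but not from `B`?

Reachable from F: {A, B, D, F, G, H, I}.
Reachable from B: {A, B}.
In F's history but not B's: {D, F, G, H, I} — 5 commits.

5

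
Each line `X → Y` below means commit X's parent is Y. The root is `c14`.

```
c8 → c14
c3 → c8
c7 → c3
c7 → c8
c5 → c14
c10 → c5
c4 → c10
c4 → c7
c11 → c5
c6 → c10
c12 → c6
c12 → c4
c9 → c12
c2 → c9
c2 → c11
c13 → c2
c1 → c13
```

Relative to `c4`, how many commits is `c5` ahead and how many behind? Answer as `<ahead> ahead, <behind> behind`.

0 ahead, 5 behind

Reachable from c5: {c14, c5}.
Reachable from c4: {c10, c14, c3, c4, c5, c7, c8}.
Only in c5's history (ahead): {} — 0.
Only in c4's history (behind): {c10, c3, c4, c7, c8} — 5.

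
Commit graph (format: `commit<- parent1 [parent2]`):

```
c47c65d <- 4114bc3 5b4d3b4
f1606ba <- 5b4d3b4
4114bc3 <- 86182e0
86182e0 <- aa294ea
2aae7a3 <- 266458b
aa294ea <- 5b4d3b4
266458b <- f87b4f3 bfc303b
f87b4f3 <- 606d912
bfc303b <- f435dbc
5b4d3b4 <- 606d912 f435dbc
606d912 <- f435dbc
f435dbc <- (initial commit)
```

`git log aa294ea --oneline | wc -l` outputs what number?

Walking parent pointers from aa294ea: reachable set = {5b4d3b4, 606d912, aa294ea, f435dbc}.
That is 4 commits.

4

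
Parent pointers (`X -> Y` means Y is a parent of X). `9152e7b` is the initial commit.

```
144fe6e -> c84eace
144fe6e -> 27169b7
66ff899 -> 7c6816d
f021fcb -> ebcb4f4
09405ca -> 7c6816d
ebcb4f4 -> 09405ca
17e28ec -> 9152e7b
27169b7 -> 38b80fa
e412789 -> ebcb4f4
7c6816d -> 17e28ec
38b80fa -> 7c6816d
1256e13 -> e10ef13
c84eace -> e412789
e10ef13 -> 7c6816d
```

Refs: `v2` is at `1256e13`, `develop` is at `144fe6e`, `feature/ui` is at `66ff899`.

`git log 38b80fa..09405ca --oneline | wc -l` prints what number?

1

Reachable from 09405ca: {09405ca, 17e28ec, 7c6816d, 9152e7b}.
Reachable from 38b80fa: {17e28ec, 38b80fa, 7c6816d, 9152e7b}.
In 09405ca's history but not 38b80fa's: {09405ca} — 1 commit.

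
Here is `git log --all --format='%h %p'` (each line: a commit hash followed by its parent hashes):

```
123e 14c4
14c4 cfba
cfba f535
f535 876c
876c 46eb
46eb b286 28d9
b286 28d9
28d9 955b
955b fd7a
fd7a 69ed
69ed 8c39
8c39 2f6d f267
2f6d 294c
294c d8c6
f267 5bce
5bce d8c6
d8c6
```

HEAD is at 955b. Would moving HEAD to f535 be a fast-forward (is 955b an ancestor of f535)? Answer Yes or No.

A fast-forward from 955b to f535 is possible iff 955b is an ancestor of f535.
Ancestors of f535: {28d9, 294c, 2f6d, 46eb, 5bce, 69ed, 876c, 8c39, 955b, b286, d8c6, f267, f535, fd7a}.
955b is among them, so fast-forward is possible.

Yes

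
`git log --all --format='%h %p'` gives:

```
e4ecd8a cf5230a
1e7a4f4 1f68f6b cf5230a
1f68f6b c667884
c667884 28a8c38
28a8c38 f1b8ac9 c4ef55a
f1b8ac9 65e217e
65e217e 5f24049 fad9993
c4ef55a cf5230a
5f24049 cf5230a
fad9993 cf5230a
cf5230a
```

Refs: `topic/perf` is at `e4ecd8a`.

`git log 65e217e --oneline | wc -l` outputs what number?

4

Walking parent pointers from 65e217e: reachable set = {5f24049, 65e217e, cf5230a, fad9993}.
That is 4 commits.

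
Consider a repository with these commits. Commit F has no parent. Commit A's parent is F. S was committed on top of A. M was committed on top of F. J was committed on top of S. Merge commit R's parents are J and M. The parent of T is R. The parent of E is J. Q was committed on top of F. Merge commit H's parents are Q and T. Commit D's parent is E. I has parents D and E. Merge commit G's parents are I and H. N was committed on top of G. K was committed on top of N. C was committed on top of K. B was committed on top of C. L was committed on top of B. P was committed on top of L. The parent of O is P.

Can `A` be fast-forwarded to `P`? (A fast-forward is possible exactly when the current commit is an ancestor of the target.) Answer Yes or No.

Yes

A fast-forward from A to P is possible iff A is an ancestor of P.
Ancestors of P: {A, B, C, D, E, F, G, H, I, J, K, L, M, N, P, Q, R, S, T}.
A is among them, so fast-forward is possible.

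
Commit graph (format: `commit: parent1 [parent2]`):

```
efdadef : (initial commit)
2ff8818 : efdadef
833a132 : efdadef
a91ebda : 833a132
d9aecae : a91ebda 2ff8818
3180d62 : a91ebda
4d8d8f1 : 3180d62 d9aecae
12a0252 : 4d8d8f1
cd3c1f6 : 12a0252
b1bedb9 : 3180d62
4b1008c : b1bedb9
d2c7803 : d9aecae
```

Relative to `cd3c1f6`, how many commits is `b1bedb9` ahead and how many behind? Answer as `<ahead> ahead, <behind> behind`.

1 ahead, 5 behind

Reachable from b1bedb9: {3180d62, 833a132, a91ebda, b1bedb9, efdadef}.
Reachable from cd3c1f6: {12a0252, 2ff8818, 3180d62, 4d8d8f1, 833a132, a91ebda, cd3c1f6, d9aecae, efdadef}.
Only in b1bedb9's history (ahead): {b1bedb9} — 1.
Only in cd3c1f6's history (behind): {12a0252, 2ff8818, 4d8d8f1, cd3c1f6, d9aecae} — 5.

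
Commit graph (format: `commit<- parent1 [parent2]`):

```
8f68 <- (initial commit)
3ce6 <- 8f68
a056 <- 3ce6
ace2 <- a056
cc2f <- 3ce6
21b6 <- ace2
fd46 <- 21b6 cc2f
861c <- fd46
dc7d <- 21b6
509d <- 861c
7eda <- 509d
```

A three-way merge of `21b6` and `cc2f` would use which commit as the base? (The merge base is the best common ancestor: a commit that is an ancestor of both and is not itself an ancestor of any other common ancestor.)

3ce6

Ancestors of 21b6: {21b6, 3ce6, 8f68, a056, ace2}.
Ancestors of cc2f: {3ce6, 8f68, cc2f}.
Common ancestors: {3ce6, 8f68}.
Among these, 3ce6 is not an ancestor of any other common ancestor — it is the merge base.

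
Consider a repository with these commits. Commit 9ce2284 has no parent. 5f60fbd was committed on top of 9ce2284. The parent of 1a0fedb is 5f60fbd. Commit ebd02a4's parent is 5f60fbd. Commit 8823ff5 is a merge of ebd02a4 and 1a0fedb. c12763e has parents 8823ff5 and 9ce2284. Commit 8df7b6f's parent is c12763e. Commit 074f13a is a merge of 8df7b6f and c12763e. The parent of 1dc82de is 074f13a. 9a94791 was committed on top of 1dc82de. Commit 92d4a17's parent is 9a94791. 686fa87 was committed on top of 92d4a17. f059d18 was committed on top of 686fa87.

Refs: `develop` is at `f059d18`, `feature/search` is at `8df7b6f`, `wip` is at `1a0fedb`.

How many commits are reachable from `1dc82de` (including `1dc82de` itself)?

9

Walking parent pointers from 1dc82de: reachable set = {074f13a, 1a0fedb, 1dc82de, 5f60fbd, 8823ff5, 8df7b6f, 9ce2284, c12763e, ebd02a4}.
That is 9 commits.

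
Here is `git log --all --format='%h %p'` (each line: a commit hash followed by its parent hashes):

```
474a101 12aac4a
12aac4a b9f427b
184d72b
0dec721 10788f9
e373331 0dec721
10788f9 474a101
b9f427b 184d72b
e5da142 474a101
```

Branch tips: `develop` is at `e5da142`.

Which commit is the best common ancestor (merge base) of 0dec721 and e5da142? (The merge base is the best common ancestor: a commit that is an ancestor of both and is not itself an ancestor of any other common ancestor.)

Ancestors of 0dec721: {0dec721, 10788f9, 12aac4a, 184d72b, 474a101, b9f427b}.
Ancestors of e5da142: {12aac4a, 184d72b, 474a101, b9f427b, e5da142}.
Common ancestors: {12aac4a, 184d72b, 474a101, b9f427b}.
Among these, 474a101 is not an ancestor of any other common ancestor — it is the merge base.

474a101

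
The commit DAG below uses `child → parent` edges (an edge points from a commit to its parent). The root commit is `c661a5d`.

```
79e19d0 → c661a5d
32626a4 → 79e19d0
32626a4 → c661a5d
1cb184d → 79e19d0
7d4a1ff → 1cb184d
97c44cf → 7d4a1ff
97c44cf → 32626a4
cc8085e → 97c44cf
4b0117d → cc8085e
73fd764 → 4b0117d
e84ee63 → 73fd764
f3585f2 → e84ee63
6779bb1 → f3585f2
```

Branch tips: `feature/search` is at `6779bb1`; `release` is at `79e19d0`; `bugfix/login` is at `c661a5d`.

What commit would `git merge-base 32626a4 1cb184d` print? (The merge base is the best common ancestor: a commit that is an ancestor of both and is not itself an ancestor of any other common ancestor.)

79e19d0

Ancestors of 32626a4: {32626a4, 79e19d0, c661a5d}.
Ancestors of 1cb184d: {1cb184d, 79e19d0, c661a5d}.
Common ancestors: {79e19d0, c661a5d}.
Among these, 79e19d0 is not an ancestor of any other common ancestor — it is the merge base.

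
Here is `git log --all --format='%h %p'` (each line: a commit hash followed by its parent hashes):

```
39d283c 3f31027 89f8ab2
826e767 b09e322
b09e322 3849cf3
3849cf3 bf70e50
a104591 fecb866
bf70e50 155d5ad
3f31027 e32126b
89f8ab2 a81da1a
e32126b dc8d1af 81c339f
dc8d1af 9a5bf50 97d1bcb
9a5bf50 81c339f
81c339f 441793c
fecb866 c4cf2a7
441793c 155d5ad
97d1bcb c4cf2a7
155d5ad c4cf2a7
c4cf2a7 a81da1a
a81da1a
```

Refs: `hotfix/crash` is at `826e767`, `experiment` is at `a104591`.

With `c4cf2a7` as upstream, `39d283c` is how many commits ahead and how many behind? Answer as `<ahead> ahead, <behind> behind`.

Reachable from 39d283c: {155d5ad, 39d283c, 3f31027, 441793c, 81c339f, 89f8ab2, 97d1bcb, 9a5bf50, a81da1a, c4cf2a7, dc8d1af, e32126b}.
Reachable from c4cf2a7: {a81da1a, c4cf2a7}.
Only in 39d283c's history (ahead): {155d5ad, 39d283c, 3f31027, 441793c, 81c339f, 89f8ab2, 97d1bcb, 9a5bf50, dc8d1af, e32126b} — 10.
Only in c4cf2a7's history (behind): {} — 0.

10 ahead, 0 behind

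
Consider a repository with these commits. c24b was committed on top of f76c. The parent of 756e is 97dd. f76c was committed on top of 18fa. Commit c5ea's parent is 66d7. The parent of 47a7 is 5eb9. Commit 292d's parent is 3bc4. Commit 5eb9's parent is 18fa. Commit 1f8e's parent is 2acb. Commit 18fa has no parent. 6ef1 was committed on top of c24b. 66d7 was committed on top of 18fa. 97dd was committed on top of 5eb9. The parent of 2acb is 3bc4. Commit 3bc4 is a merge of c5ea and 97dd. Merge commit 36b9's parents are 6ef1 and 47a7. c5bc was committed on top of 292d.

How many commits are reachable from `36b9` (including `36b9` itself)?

Walking parent pointers from 36b9: reachable set = {18fa, 36b9, 47a7, 5eb9, 6ef1, c24b, f76c}.
That is 7 commits.

7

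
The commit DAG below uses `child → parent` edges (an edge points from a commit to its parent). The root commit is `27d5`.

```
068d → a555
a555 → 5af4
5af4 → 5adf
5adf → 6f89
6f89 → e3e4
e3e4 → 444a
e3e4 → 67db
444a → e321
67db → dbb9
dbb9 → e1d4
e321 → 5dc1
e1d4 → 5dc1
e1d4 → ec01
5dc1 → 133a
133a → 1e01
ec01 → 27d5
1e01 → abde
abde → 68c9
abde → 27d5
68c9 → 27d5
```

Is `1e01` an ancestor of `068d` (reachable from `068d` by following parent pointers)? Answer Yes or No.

Yes

Ancestors of 068d (commits reachable by following parents): {068d, 133a, 1e01, 27d5, 444a, 5adf, 5af4, 5dc1, 67db, 68c9, 6f89, a555, abde, dbb9, e1d4, e321, e3e4, ec01}.
1e01 is in that set, so it is an ancestor of 068d.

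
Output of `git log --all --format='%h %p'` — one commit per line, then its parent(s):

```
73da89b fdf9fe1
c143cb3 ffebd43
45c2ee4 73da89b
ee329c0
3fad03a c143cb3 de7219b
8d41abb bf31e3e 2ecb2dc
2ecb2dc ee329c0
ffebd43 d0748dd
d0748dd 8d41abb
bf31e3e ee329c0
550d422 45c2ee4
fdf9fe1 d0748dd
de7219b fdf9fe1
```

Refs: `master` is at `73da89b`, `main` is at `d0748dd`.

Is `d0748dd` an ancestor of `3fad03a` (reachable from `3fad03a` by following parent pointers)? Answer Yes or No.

Yes

Ancestors of 3fad03a (commits reachable by following parents): {2ecb2dc, 3fad03a, 8d41abb, bf31e3e, c143cb3, d0748dd, de7219b, ee329c0, fdf9fe1, ffebd43}.
d0748dd is in that set, so it is an ancestor of 3fad03a.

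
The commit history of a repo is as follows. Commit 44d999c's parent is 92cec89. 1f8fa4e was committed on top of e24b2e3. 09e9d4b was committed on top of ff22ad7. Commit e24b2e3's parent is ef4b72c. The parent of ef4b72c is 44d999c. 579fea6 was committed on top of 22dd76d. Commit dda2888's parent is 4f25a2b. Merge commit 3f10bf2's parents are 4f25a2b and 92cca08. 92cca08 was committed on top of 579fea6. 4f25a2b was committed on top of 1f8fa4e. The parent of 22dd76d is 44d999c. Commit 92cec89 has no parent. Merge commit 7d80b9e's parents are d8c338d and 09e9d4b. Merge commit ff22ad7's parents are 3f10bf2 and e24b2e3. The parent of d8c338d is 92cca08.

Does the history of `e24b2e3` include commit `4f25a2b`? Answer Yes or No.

No

Ancestors of e24b2e3: {44d999c, 92cec89, e24b2e3, ef4b72c}.
4f25a2b is not in that set, so it is not an ancestor of e24b2e3.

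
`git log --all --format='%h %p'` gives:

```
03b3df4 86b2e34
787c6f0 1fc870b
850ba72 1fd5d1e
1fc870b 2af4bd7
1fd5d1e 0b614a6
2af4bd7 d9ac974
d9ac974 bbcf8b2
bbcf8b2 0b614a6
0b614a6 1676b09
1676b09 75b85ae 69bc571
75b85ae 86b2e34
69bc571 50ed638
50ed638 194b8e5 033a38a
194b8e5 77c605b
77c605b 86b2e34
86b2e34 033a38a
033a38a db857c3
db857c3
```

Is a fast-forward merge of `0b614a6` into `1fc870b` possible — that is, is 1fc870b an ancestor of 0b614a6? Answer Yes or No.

No

A fast-forward from 1fc870b to 0b614a6 is possible iff 1fc870b is an ancestor of 0b614a6.
Ancestors of 0b614a6: {033a38a, 0b614a6, 1676b09, 194b8e5, 50ed638, 69bc571, 75b85ae, 77c605b, 86b2e34, db857c3}.
1fc870b is not among them, so fast-forward is not possible.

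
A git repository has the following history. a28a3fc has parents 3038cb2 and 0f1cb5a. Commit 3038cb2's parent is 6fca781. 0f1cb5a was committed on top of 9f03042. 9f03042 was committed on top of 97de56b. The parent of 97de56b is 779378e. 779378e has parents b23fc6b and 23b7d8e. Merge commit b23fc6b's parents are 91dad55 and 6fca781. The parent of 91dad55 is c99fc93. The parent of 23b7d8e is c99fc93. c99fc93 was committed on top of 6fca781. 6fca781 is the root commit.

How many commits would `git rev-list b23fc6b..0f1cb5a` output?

Reachable from 0f1cb5a: {0f1cb5a, 23b7d8e, 6fca781, 779378e, 91dad55, 97de56b, 9f03042, b23fc6b, c99fc93}.
Reachable from b23fc6b: {6fca781, 91dad55, b23fc6b, c99fc93}.
In 0f1cb5a's history but not b23fc6b's: {0f1cb5a, 23b7d8e, 779378e, 97de56b, 9f03042} — 5 commits.

5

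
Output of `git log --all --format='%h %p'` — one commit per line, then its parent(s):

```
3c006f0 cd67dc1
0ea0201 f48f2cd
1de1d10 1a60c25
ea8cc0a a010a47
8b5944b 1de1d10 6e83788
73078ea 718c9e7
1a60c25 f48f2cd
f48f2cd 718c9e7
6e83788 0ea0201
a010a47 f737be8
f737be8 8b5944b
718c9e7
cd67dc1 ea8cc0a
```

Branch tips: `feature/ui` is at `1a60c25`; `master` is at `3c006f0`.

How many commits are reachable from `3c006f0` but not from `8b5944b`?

Reachable from 3c006f0: {0ea0201, 1a60c25, 1de1d10, 3c006f0, 6e83788, 718c9e7, 8b5944b, a010a47, cd67dc1, ea8cc0a, f48f2cd, f737be8}.
Reachable from 8b5944b: {0ea0201, 1a60c25, 1de1d10, 6e83788, 718c9e7, 8b5944b, f48f2cd}.
In 3c006f0's history but not 8b5944b's: {3c006f0, a010a47, cd67dc1, ea8cc0a, f737be8} — 5 commits.

5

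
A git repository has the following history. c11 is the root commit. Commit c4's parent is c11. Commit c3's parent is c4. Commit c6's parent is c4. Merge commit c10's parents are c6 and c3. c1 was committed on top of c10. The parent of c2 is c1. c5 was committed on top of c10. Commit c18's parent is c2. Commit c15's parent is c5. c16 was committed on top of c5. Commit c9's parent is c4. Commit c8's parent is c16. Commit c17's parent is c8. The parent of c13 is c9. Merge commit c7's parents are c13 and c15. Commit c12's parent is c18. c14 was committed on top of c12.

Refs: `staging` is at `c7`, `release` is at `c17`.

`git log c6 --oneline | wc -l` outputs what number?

Walking parent pointers from c6: reachable set = {c11, c4, c6}.
That is 3 commits.

3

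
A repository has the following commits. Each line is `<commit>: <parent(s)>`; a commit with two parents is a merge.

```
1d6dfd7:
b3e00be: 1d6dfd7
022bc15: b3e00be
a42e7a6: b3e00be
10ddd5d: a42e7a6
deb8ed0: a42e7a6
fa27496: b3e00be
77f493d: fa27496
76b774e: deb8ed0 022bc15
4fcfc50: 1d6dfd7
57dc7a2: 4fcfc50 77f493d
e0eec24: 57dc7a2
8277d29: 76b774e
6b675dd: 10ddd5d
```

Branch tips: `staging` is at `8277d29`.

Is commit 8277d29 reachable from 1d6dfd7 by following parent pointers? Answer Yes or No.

No

Ancestors of 1d6dfd7: {1d6dfd7}.
8277d29 is not in that set, so it is not an ancestor of 1d6dfd7.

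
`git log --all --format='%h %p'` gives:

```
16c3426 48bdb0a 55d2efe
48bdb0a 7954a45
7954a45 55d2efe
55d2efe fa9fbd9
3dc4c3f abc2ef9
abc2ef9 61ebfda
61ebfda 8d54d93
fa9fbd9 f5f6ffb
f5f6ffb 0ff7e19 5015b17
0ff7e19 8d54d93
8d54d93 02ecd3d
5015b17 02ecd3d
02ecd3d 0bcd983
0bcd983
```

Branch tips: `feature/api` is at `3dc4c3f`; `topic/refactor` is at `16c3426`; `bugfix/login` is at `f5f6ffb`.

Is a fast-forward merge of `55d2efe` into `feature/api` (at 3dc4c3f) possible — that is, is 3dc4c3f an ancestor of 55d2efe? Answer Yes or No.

A fast-forward from 3dc4c3f to 55d2efe is possible iff 3dc4c3f is an ancestor of 55d2efe.
Ancestors of 55d2efe: {02ecd3d, 0bcd983, 0ff7e19, 5015b17, 55d2efe, 8d54d93, f5f6ffb, fa9fbd9}.
3dc4c3f is not among them, so fast-forward is not possible.

No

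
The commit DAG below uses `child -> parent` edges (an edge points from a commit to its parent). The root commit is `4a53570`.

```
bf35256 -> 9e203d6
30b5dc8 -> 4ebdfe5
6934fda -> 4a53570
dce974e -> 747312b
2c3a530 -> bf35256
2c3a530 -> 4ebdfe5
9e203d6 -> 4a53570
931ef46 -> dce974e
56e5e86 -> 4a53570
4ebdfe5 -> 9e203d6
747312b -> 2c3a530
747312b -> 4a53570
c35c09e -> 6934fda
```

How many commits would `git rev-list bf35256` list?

Walking parent pointers from bf35256: reachable set = {4a53570, 9e203d6, bf35256}.
That is 3 commits.

3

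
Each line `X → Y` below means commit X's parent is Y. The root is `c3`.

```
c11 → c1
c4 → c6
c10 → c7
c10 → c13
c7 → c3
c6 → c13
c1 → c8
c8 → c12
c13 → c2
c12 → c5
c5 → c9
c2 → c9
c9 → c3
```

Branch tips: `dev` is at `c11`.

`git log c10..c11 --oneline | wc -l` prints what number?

Reachable from c11: {c1, c11, c12, c3, c5, c8, c9}.
Reachable from c10: {c10, c13, c2, c3, c7, c9}.
In c11's history but not c10's: {c1, c11, c12, c5, c8} — 5 commits.

5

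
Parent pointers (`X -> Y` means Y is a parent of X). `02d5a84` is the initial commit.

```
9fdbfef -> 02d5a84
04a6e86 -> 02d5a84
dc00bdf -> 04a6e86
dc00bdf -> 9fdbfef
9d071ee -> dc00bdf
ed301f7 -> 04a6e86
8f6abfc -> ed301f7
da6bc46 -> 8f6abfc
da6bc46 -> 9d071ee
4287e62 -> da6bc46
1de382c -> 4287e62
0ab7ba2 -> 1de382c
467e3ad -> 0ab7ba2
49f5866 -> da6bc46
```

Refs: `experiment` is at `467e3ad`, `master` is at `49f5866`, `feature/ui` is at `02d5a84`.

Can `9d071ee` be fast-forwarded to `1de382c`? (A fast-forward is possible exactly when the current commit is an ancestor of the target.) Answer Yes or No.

A fast-forward from 9d071ee to 1de382c is possible iff 9d071ee is an ancestor of 1de382c.
Ancestors of 1de382c: {02d5a84, 04a6e86, 1de382c, 4287e62, 8f6abfc, 9d071ee, 9fdbfef, da6bc46, dc00bdf, ed301f7}.
9d071ee is among them, so fast-forward is possible.

Yes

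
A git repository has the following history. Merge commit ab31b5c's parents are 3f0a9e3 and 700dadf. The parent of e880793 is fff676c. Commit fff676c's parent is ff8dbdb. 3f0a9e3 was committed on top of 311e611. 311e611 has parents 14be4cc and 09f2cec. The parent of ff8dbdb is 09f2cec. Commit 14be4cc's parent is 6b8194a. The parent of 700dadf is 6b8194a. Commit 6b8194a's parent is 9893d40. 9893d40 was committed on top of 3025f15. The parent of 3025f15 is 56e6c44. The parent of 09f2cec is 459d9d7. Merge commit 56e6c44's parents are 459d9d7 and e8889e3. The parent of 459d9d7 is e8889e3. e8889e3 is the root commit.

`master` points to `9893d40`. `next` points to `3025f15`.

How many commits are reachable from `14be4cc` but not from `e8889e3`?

Reachable from 14be4cc: {14be4cc, 3025f15, 459d9d7, 56e6c44, 6b8194a, 9893d40, e8889e3}.
Reachable from e8889e3: {e8889e3}.
In 14be4cc's history but not e8889e3's: {14be4cc, 3025f15, 459d9d7, 56e6c44, 6b8194a, 9893d40} — 6 commits.

6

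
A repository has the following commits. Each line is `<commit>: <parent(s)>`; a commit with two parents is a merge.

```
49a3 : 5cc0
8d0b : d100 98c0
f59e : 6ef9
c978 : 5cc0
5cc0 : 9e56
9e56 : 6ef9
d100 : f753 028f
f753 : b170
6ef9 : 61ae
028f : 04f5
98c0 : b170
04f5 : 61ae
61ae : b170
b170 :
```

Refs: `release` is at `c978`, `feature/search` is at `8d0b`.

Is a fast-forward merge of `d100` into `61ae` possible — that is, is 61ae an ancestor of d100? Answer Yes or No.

Yes

A fast-forward from 61ae to d100 is possible iff 61ae is an ancestor of d100.
Ancestors of d100: {028f, 04f5, 61ae, b170, d100, f753}.
61ae is among them, so fast-forward is possible.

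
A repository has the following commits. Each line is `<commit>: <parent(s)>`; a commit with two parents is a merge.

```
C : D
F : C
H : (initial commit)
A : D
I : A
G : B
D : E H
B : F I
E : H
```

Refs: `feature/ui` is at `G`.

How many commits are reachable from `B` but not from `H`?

Reachable from B: {A, B, C, D, E, F, H, I}.
Reachable from H: {H}.
In B's history but not H's: {A, B, C, D, E, F, I} — 7 commits.

7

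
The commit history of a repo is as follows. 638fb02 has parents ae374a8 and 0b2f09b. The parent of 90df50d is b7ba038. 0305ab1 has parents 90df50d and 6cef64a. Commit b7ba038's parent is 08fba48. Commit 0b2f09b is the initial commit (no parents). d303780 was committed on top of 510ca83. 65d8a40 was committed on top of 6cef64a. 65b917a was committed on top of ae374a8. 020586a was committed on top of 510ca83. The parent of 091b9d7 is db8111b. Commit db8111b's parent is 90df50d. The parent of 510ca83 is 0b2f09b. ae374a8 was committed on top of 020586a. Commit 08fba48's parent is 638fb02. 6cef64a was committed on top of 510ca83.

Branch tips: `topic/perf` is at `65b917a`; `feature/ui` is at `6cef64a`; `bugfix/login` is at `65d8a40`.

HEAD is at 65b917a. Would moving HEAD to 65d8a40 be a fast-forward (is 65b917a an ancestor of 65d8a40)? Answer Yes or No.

No

A fast-forward from 65b917a to 65d8a40 is possible iff 65b917a is an ancestor of 65d8a40.
Ancestors of 65d8a40: {0b2f09b, 510ca83, 65d8a40, 6cef64a}.
65b917a is not among them, so fast-forward is not possible.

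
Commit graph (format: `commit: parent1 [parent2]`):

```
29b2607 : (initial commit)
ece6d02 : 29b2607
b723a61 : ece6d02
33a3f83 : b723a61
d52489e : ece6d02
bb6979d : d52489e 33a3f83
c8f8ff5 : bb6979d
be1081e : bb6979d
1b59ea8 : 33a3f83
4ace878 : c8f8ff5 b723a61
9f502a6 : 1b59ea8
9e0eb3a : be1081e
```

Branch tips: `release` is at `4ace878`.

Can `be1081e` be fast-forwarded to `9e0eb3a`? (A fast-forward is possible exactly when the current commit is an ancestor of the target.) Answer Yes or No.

A fast-forward from be1081e to 9e0eb3a is possible iff be1081e is an ancestor of 9e0eb3a.
Ancestors of 9e0eb3a: {29b2607, 33a3f83, 9e0eb3a, b723a61, bb6979d, be1081e, d52489e, ece6d02}.
be1081e is among them, so fast-forward is possible.

Yes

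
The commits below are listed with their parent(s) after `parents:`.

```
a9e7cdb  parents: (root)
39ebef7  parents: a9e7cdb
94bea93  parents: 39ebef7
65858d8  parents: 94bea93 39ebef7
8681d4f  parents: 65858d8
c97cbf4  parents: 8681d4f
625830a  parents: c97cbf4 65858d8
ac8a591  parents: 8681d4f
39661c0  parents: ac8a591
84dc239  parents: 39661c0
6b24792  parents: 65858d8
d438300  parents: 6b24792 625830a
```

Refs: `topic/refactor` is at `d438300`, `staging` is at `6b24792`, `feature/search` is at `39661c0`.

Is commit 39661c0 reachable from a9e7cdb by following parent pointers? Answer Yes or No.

Ancestors of a9e7cdb: {a9e7cdb}.
39661c0 is not in that set, so it is not an ancestor of a9e7cdb.

No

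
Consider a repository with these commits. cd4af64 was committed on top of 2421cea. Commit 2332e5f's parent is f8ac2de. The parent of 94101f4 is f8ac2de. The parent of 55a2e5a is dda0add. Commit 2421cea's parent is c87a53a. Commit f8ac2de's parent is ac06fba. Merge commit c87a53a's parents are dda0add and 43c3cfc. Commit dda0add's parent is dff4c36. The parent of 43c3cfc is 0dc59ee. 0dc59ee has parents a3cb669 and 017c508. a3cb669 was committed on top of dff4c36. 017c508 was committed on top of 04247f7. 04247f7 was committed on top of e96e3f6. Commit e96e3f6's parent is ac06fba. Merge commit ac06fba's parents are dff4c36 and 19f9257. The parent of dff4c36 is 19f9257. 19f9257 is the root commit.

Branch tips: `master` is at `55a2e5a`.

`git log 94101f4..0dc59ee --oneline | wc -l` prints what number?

Reachable from 0dc59ee: {017c508, 04247f7, 0dc59ee, 19f9257, a3cb669, ac06fba, dff4c36, e96e3f6}.
Reachable from 94101f4: {19f9257, 94101f4, ac06fba, dff4c36, f8ac2de}.
In 0dc59ee's history but not 94101f4's: {017c508, 04247f7, 0dc59ee, a3cb669, e96e3f6} — 5 commits.

5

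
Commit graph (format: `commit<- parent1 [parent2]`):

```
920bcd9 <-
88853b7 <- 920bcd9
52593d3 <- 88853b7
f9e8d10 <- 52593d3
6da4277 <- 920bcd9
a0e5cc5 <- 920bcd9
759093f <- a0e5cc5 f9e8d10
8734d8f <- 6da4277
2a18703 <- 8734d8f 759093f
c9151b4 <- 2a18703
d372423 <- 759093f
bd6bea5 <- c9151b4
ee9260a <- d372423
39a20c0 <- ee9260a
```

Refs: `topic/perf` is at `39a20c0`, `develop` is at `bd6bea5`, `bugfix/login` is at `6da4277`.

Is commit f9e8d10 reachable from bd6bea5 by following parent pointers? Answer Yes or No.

Yes

Ancestors of bd6bea5 (commits reachable by following parents): {2a18703, 52593d3, 6da4277, 759093f, 8734d8f, 88853b7, 920bcd9, a0e5cc5, bd6bea5, c9151b4, f9e8d10}.
f9e8d10 is in that set, so it is an ancestor of bd6bea5.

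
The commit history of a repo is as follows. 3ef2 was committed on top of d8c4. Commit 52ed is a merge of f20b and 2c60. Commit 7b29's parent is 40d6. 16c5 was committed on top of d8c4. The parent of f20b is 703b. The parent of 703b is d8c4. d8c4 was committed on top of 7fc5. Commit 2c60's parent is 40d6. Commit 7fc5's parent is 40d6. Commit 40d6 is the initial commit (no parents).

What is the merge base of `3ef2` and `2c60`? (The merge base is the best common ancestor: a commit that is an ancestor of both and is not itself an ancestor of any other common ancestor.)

40d6

Ancestors of 3ef2: {3ef2, 40d6, 7fc5, d8c4}.
Ancestors of 2c60: {2c60, 40d6}.
Common ancestors: {40d6}.
The only common ancestor is 40d6, so it is the merge base.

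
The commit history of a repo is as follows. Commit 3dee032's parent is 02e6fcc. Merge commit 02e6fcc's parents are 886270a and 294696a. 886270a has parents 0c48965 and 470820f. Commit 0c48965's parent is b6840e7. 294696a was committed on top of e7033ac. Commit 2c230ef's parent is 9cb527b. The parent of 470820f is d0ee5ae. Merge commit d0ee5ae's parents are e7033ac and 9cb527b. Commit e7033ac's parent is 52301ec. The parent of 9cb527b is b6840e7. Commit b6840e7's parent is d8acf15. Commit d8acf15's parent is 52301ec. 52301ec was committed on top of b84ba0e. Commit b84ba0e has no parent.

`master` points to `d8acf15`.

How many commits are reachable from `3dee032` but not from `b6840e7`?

9

Reachable from 3dee032: {02e6fcc, 0c48965, 294696a, 3dee032, 470820f, 52301ec, 886270a, 9cb527b, b6840e7, b84ba0e, d0ee5ae, d8acf15, e7033ac}.
Reachable from b6840e7: {52301ec, b6840e7, b84ba0e, d8acf15}.
In 3dee032's history but not b6840e7's: {02e6fcc, 0c48965, 294696a, 3dee032, 470820f, 886270a, 9cb527b, d0ee5ae, e7033ac} — 9 commits.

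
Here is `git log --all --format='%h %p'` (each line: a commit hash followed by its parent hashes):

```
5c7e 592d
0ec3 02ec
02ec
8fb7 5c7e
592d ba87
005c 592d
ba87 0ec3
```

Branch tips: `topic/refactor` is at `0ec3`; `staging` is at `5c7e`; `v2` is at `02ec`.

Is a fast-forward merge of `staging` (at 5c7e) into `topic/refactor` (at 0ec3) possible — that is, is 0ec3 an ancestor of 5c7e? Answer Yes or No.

Yes

A fast-forward from 0ec3 to 5c7e is possible iff 0ec3 is an ancestor of 5c7e.
Ancestors of 5c7e: {02ec, 0ec3, 592d, 5c7e, ba87}.
0ec3 is among them, so fast-forward is possible.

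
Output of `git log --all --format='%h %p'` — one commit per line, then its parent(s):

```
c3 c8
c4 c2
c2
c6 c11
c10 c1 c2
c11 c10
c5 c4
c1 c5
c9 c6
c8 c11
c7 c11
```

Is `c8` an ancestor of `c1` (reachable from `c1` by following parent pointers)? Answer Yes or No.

Ancestors of c1: {c1, c2, c4, c5}.
c8 is not in that set, so it is not an ancestor of c1.

No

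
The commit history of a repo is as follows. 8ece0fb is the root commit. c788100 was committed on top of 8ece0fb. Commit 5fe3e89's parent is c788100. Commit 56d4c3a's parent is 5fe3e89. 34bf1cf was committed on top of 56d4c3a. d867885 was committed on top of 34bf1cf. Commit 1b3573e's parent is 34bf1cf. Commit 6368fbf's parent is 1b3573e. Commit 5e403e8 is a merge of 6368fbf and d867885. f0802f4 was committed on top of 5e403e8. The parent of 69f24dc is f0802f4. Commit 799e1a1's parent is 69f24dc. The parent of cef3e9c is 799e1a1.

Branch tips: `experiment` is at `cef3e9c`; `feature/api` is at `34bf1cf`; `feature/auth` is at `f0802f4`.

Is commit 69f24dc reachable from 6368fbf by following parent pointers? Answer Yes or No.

Ancestors of 6368fbf: {1b3573e, 34bf1cf, 56d4c3a, 5fe3e89, 6368fbf, 8ece0fb, c788100}.
69f24dc is not in that set, so it is not an ancestor of 6368fbf.

No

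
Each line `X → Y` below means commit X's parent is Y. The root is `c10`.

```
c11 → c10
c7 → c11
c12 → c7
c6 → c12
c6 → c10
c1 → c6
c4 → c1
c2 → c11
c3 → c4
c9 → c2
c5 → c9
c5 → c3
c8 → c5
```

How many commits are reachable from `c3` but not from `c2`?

Reachable from c3: {c1, c10, c11, c12, c3, c4, c6, c7}.
Reachable from c2: {c10, c11, c2}.
In c3's history but not c2's: {c1, c12, c3, c4, c6, c7} — 6 commits.

6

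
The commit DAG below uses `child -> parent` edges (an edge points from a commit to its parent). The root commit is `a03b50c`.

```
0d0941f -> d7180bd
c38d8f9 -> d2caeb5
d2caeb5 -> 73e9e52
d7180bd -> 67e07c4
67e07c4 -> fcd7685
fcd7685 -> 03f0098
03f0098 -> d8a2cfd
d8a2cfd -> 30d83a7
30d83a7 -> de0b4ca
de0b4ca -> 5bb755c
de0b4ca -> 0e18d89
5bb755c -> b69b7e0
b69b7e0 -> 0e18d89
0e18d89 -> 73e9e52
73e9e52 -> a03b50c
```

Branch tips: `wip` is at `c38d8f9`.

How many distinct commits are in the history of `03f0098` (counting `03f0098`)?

Walking parent pointers from 03f0098: reachable set = {03f0098, 0e18d89, 30d83a7, 5bb755c, 73e9e52, a03b50c, b69b7e0, d8a2cfd, de0b4ca}.
That is 9 commits.

9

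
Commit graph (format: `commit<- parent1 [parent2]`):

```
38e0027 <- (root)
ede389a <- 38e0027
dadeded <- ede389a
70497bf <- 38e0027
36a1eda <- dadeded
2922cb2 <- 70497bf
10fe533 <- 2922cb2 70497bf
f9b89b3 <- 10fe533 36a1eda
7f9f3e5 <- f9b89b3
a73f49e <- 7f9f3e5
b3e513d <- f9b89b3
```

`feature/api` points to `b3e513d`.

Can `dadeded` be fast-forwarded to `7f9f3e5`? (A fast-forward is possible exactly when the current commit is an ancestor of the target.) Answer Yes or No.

Yes

A fast-forward from dadeded to 7f9f3e5 is possible iff dadeded is an ancestor of 7f9f3e5.
Ancestors of 7f9f3e5: {10fe533, 2922cb2, 36a1eda, 38e0027, 70497bf, 7f9f3e5, dadeded, ede389a, f9b89b3}.
dadeded is among them, so fast-forward is possible.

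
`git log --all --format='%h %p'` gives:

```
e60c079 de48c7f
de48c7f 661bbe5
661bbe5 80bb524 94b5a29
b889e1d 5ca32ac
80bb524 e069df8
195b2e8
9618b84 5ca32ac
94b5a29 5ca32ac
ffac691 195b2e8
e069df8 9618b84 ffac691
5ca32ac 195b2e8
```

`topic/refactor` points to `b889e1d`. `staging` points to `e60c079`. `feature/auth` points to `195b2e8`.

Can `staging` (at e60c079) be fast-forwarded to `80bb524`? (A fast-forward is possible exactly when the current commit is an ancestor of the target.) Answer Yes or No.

A fast-forward from e60c079 to 80bb524 is possible iff e60c079 is an ancestor of 80bb524.
Ancestors of 80bb524: {195b2e8, 5ca32ac, 80bb524, 9618b84, e069df8, ffac691}.
e60c079 is not among them, so fast-forward is not possible.

No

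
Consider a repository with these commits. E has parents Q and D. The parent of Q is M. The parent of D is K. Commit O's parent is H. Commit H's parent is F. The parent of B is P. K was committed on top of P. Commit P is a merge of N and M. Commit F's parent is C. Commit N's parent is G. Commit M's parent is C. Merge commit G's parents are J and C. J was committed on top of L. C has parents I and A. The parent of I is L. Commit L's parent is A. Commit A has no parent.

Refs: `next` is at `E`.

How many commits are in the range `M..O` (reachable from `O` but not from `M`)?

Reachable from O: {A, C, F, H, I, L, O}.
Reachable from M: {A, C, I, L, M}.
In O's history but not M's: {F, H, O} — 3 commits.

3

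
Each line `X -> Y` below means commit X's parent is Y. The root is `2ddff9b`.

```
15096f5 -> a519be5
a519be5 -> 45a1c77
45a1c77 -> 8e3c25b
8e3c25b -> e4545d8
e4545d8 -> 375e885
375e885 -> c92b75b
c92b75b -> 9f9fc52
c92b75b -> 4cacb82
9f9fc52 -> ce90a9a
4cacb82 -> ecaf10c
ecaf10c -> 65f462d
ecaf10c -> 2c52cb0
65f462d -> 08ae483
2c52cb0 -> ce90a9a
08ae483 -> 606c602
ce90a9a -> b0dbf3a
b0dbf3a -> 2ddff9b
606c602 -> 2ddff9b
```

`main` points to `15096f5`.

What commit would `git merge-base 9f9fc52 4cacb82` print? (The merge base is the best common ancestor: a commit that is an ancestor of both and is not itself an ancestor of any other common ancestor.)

Ancestors of 9f9fc52: {2ddff9b, 9f9fc52, b0dbf3a, ce90a9a}.
Ancestors of 4cacb82: {08ae483, 2c52cb0, 2ddff9b, 4cacb82, 606c602, 65f462d, b0dbf3a, ce90a9a, ecaf10c}.
Common ancestors: {2ddff9b, b0dbf3a, ce90a9a}.
Among these, ce90a9a is not an ancestor of any other common ancestor — it is the merge base.

ce90a9a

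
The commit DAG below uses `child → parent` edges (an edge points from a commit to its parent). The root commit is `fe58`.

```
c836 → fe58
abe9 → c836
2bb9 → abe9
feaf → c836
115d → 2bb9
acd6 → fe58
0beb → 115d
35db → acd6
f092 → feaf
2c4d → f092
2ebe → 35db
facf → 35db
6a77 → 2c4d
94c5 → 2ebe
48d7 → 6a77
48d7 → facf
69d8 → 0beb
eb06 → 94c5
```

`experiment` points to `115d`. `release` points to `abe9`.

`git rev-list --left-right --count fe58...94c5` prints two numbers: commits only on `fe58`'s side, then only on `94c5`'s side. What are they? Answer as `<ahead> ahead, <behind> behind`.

0 ahead, 4 behind

Reachable from fe58: {fe58}.
Reachable from 94c5: {2ebe, 35db, 94c5, acd6, fe58}.
Only in fe58's history (ahead): {} — 0.
Only in 94c5's history (behind): {2ebe, 35db, 94c5, acd6} — 4.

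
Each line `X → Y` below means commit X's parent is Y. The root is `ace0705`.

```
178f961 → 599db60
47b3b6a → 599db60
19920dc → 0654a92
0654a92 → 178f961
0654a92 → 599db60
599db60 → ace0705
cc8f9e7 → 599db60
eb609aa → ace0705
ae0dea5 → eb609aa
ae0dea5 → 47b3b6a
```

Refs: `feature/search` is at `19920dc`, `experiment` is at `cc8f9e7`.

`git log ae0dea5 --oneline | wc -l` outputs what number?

5

Walking parent pointers from ae0dea5: reachable set = {47b3b6a, 599db60, ace0705, ae0dea5, eb609aa}.
That is 5 commits.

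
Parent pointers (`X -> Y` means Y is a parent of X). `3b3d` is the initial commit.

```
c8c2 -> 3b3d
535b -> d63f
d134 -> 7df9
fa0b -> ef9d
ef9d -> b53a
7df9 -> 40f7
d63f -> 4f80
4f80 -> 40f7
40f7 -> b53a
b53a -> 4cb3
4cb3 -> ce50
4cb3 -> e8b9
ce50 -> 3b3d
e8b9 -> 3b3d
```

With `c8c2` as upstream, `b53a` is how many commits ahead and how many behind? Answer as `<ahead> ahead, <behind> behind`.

Reachable from b53a: {3b3d, 4cb3, b53a, ce50, e8b9}.
Reachable from c8c2: {3b3d, c8c2}.
Only in b53a's history (ahead): {4cb3, b53a, ce50, e8b9} — 4.
Only in c8c2's history (behind): {c8c2} — 1.

4 ahead, 1 behind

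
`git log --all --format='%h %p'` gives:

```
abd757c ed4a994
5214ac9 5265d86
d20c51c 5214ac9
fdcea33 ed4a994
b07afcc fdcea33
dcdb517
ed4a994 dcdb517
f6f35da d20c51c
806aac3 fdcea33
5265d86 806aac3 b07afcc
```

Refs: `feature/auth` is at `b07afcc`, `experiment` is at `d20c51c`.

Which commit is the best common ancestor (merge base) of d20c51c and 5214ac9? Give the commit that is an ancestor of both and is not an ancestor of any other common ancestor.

5214ac9

Ancestors of d20c51c: {5214ac9, 5265d86, 806aac3, b07afcc, d20c51c, dcdb517, ed4a994, fdcea33}.
Ancestors of 5214ac9: {5214ac9, 5265d86, 806aac3, b07afcc, dcdb517, ed4a994, fdcea33}.
Common ancestors: {5214ac9, 5265d86, 806aac3, b07afcc, dcdb517, ed4a994, fdcea33}.
Among these, 5214ac9 is not an ancestor of any other common ancestor — it is the merge base.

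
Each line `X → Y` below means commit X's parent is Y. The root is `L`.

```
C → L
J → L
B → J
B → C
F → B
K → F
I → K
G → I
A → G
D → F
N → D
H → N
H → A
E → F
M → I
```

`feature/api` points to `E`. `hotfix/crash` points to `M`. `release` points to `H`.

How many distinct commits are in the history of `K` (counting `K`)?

Walking parent pointers from K: reachable set = {B, C, F, J, K, L}.
That is 6 commits.

6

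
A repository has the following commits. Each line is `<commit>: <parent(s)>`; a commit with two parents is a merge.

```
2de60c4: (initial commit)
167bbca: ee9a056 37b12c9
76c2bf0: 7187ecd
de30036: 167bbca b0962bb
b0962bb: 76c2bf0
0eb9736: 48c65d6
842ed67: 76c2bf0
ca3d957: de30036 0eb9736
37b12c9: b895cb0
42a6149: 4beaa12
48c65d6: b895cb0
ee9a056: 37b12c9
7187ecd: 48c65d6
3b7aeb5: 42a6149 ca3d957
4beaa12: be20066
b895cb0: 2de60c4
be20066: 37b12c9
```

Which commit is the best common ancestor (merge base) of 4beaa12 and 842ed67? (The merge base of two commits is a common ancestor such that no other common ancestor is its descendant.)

b895cb0

Ancestors of 4beaa12: {2de60c4, 37b12c9, 4beaa12, b895cb0, be20066}.
Ancestors of 842ed67: {2de60c4, 48c65d6, 7187ecd, 76c2bf0, 842ed67, b895cb0}.
Common ancestors: {2de60c4, b895cb0}.
Among these, b895cb0 is not an ancestor of any other common ancestor — it is the merge base.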